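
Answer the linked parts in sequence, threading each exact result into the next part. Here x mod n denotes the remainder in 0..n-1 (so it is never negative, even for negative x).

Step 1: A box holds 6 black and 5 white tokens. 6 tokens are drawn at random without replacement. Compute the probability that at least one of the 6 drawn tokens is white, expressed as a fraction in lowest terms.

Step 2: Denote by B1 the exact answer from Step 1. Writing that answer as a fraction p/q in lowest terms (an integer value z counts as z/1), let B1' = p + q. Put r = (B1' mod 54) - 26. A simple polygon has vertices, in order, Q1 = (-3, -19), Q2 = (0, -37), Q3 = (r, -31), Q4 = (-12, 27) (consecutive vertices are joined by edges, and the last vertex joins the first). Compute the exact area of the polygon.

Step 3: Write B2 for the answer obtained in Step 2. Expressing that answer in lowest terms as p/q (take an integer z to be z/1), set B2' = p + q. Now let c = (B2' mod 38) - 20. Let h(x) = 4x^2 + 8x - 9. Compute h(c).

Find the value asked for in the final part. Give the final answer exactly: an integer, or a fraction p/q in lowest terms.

1011

Step 1: total draws C(11,6) = 462; complement C(6,6) = 1; favorable 462 - 1 = 461; P = 461/462; answer 461/462
Step 2: B1 = 461/462; threaded value p + q = 923; r = -21; cross terms: (-3*-37 - 0*-19)=111, (0*-31 - -21*-37)=-777, (-21*27 - -12*-31)=-939, (-12*-19 - -3*27)=309; twice the area = |-1296| = 1296; area = 648; answer 648
Step 3: B2 = 648; threaded value p + q = 649; c = -17; 4*(-17)^2 + 8*(-17)^1 - 9 = (1156) + (-136) + (-9) = 1011; answer 1011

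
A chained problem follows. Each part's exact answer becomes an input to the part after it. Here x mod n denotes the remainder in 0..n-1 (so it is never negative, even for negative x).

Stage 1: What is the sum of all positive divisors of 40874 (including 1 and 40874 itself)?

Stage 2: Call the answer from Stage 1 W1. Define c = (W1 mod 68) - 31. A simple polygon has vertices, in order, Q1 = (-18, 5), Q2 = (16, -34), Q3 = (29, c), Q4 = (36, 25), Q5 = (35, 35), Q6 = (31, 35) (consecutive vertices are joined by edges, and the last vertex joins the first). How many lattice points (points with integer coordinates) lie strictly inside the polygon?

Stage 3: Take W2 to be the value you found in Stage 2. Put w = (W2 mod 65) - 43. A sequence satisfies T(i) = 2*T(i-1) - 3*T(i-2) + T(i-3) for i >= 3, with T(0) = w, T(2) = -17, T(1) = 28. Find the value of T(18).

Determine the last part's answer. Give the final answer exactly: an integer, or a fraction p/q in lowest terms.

61583

Stage 1: 40874 = 2 * 107 * 191; sigma = (1 + 2) * (1 + 107) * (1 + 191) = 3 * 108 * 192 = 62208; answer 62208
Stage 2: W1 = 62208; c = 25; cross terms: (-18*-34 - 16*5)=532, (16*25 - 29*-34)=1386, (29*25 - 36*25)=-175, (36*35 - 35*25)=385, (35*35 - 31*35)=140, (31*5 - -18*35)=785; twice the area = |3053| = 3053; area = 3053/2; boundary points = 1 + 1 + 7 + 1 + 4 + 1 = 15; strictly interior points = area - boundary/2 + 1 = 1520; answer 1520
Stage 3: W2 = 1520; w = -18; T(3) = 2*(-17) - 3*(28) + 1*(-18) = -136; iterating: T(3)=-136, T(4)=-193, T(5)=5, T(6)=453, T(7)=698, T(8)=42, T(9)=-1557, T(10)=-2542, T(11)=-371, T(12)=5327, T(13)=9225, T(14)=2098, T(15)=-18152, T(16)=-33373, T(17)=-10192, T(18)=61583; answer 61583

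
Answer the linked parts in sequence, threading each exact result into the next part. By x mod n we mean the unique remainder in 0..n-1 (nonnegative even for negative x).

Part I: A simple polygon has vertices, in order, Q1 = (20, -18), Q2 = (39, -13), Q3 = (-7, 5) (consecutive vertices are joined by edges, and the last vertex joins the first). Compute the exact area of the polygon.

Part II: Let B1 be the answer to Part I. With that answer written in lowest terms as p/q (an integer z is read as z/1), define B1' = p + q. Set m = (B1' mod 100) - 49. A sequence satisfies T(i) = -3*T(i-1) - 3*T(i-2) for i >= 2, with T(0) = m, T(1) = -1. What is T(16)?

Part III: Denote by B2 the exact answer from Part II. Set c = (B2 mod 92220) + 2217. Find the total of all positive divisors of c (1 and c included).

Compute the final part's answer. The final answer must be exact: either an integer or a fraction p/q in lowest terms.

145152

Part I: cross terms: (20*-13 - 39*-18)=442, (39*5 - -7*-13)=104, (-7*-18 - 20*5)=26; twice the area = |572| = 572; area = 286; answer 286
Part II: B1 = 286; threaded value p + q = 287; m = 38; T(2) = -3*(-1) - 3*(38) = -111; iterating: T(2)=-111, T(3)=336, T(4)=-675, T(5)=1017, T(6)=-1026, T(7)=27, T(8)=2997, T(9)=-9072, T(10)=18225, T(11)=-27459, T(12)=27702, T(13)=-729, T(14)=-80919, T(15)=244944, T(16)=-492075; answer -492075
Part III: B2 = -492075; c = 63462; 63462 = 2 * 3 * 7 * 1511; sigma = (1 + 2) * (1 + 3) * (1 + 7) * (1 + 1511) = 3 * 4 * 8 * 1512 = 145152; answer 145152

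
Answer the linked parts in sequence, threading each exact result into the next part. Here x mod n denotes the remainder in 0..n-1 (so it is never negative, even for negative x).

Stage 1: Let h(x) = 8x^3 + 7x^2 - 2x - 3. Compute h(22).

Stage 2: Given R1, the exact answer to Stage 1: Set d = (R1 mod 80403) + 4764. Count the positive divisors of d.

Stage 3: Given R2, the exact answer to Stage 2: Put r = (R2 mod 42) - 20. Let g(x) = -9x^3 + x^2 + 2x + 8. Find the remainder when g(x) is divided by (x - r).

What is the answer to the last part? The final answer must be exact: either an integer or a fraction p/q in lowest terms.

15680

Stage 1: 8*(22)^3 + 7*(22)^2 - 2*(22)^1 - 3 = (85184) + (3388) + (-44) + (-3) = 88525; answer 88525
Stage 2: R1 = 88525; d = 12886; 12886 = 2 * 17 * 379; number of divisors = (1+1) * (1+1) * (1+1) = 8; answer 8
Stage 3: R2 = 8; r = -12; remainder = value at the root: -9*(-12)^3 + 1*(-12)^2 + 2*(-12)^1 + 8 = (15552) + (144) + (-24) + (8) = 15680; answer 15680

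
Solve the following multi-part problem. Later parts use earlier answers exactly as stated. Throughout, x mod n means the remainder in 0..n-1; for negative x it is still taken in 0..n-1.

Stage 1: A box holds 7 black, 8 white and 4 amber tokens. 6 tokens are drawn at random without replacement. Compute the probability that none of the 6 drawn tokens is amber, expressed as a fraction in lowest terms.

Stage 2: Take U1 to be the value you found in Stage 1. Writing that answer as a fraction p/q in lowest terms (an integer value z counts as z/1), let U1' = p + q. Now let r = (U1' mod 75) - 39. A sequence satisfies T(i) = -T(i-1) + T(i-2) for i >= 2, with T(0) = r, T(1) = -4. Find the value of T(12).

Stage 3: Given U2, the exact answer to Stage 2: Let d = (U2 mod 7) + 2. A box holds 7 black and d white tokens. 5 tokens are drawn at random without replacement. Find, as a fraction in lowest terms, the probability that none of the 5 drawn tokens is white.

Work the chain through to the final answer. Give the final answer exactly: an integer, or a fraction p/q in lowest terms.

1/143

Stage 1: total draws C(19,6) = 27132; favorable C(15,6) = 5005; P = 715/3876; answer 715/3876
Stage 2: U1 = 715/3876; threaded value p + q = 4591; r = -23; T(2) = -1*(-4) + 1*(-23) = -19; iterating: T(2)=-19, T(3)=15, T(4)=-34, T(5)=49, T(6)=-83, T(7)=132, T(8)=-215, T(9)=347, T(10)=-562, T(11)=909, T(12)=-1471; answer -1471
Stage 3: U2 = -1471; d = 8; total draws C(15,5) = 3003; favorable C(7,5) = 21; P = 1/143; answer 1/143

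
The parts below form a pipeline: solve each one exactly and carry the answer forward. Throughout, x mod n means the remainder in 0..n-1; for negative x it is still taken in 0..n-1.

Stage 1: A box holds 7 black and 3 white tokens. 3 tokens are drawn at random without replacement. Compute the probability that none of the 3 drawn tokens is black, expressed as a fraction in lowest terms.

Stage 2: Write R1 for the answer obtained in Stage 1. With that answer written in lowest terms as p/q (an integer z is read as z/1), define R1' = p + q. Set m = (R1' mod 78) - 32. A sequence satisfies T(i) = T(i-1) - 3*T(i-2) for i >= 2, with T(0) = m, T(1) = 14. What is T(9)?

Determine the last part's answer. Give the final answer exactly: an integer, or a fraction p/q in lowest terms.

Stage 1: total draws C(10,3) = 120; favorable C(3,3) = 1; P = 1/120; answer 1/120
Stage 2: R1 = 1/120; threaded value p + q = 121; m = 11; T(2) = 1*(14) - 3*(11) = -19; iterating: T(2)=-19, T(3)=-61, T(4)=-4, T(5)=179, T(6)=191, T(7)=-346, T(8)=-919, T(9)=119; answer 119

119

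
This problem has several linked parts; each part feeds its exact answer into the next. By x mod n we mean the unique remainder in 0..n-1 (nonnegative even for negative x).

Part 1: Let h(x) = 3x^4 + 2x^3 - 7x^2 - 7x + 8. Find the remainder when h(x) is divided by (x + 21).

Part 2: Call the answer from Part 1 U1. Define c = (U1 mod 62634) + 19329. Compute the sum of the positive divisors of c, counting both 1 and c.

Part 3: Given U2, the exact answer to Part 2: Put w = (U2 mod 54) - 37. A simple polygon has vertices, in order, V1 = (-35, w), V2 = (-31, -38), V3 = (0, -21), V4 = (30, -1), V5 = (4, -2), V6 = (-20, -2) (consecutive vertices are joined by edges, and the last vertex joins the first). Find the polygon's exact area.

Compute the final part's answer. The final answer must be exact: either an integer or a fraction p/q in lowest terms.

Part 1: remainder = value at the root: 3*(-21)^4 + 2*(-21)^3 - 7*(-21)^2 - 7*(-21)^1 + 8 = (583443) + (-18522) + (-3087) + (147) + (8) = 561989; answer 561989
Part 2: U1 = 561989; c = 80246; 80246 = 2 * 40123; sigma = (1 + 2) * (1 + 40123) = 3 * 40124 = 120372; answer 120372
Part 3: U2 = 120372; w = -31; cross terms: (-35*-38 - -31*-31)=369, (-31*-21 - 0*-38)=651, (0*-1 - 30*-21)=630, (30*-2 - 4*-1)=-56, (4*-2 - -20*-2)=-48, (-20*-31 - -35*-2)=550; twice the area = |2096| = 2096; area = 1048; answer 1048

1048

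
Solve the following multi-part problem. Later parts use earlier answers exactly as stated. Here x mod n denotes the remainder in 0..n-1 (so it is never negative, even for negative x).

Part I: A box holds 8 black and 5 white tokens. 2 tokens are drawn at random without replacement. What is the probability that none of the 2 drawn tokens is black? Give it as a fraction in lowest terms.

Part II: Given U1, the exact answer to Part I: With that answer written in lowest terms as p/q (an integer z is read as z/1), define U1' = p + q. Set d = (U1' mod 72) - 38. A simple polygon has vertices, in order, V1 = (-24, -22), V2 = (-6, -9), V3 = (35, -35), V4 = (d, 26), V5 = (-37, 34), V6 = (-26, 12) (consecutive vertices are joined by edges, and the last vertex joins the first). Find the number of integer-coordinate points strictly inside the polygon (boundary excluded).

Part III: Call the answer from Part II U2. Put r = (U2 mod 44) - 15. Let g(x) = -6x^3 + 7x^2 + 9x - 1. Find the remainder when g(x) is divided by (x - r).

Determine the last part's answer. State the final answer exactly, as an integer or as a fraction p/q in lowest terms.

-1653

Part I: total draws C(13,2) = 78; favorable C(5,2) = 10; P = 5/39; answer 5/39
Part II: U1 = 5/39; threaded value p + q = 44; d = 6; cross terms: (-24*-9 - -6*-22)=84, (-6*-35 - 35*-9)=525, (35*26 - 6*-35)=1120, (6*34 - -37*26)=1166, (-37*12 - -26*34)=440, (-26*-22 - -24*12)=860; twice the area = |4195| = 4195; area = 4195/2; boundary points = 1 + 1 + 1 + 1 + 11 + 2 = 17; strictly interior points = area - boundary/2 + 1 = 2090; answer 2090
Part III: U2 = 2090; r = 7; remainder = value at the root: -6*(7)^3 + 7*(7)^2 + 9*(7)^1 - 1 = (-2058) + (343) + (63) + (-1) = -1653; answer -1653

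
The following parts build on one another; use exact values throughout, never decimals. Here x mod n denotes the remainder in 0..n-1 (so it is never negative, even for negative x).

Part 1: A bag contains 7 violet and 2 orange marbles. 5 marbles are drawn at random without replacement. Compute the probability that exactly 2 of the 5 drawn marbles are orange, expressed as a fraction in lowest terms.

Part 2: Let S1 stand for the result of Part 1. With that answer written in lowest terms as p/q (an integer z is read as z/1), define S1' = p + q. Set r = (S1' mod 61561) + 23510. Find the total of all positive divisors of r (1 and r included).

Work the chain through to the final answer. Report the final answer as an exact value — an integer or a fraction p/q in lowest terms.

23868

Part 1: total draws C(9,5) = 126; favorable C(2,2)*C(7,3) = 35; P = 5/18; answer 5/18
Part 2: S1 = 5/18; threaded value p + q = 23; r = 23533; 23533 = 101 * 233; sigma = (1 + 101) * (1 + 233) = 102 * 234 = 23868; answer 23868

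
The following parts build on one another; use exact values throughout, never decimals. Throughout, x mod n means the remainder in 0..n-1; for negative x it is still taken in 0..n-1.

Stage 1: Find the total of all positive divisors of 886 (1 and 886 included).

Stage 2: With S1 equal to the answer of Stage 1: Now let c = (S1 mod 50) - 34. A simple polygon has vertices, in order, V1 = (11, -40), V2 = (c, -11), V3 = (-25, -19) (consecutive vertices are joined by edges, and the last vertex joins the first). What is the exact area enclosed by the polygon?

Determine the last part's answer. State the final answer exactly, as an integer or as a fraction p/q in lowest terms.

771/2

Stage 1: 886 = 2 * 443; sigma = (1 + 2) * (1 + 443) = 3 * 444 = 1332; answer 1332
Stage 2: S1 = 1332; c = -2; cross terms: (11*-11 - -2*-40)=-201, (-2*-19 - -25*-11)=-237, (-25*-40 - 11*-19)=1209; twice the area = |771| = 771; area = 771/2; answer 771/2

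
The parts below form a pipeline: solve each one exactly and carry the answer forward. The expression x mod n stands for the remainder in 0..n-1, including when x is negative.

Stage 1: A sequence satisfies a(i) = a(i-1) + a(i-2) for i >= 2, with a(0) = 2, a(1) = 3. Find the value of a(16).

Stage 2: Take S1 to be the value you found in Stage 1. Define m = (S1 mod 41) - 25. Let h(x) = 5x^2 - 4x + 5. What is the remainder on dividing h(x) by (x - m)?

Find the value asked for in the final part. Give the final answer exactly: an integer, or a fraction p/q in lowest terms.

1070

Stage 1: a(2) = 1*(3) + 1*(2) = 5; iterating: a(2)=5, a(3)=8, a(4)=13, a(5)=21, a(6)=34, a(7)=55, a(8)=89, a(9)=144, a(10)=233, a(11)=377, a(12)=610, a(13)=987, a(14)=1597, a(15)=2584, a(16)=4181; answer 4181
Stage 2: S1 = 4181; m = 15; remainder = value at the root: 5*(15)^2 - 4*(15)^1 + 5 = (1125) + (-60) + (5) = 1070; answer 1070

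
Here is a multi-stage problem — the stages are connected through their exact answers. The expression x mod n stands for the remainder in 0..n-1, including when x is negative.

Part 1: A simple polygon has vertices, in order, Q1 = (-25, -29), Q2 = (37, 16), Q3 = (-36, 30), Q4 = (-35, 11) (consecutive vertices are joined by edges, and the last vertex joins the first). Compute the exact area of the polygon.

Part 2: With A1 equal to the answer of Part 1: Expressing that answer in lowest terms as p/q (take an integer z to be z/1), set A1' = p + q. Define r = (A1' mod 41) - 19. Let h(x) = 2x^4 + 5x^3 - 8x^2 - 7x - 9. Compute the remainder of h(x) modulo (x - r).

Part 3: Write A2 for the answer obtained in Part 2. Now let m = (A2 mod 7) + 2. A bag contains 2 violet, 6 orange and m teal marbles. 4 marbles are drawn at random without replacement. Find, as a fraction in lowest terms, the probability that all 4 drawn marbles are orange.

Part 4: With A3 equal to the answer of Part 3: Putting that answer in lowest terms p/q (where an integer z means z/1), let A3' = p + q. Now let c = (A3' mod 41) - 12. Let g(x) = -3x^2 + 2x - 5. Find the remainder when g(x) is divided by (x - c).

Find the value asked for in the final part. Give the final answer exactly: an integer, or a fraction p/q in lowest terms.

Part 1: cross terms: (-25*16 - 37*-29)=673, (37*30 - -36*16)=1686, (-36*11 - -35*30)=654, (-35*-29 - -25*11)=1290; twice the area = |4303| = 4303; area = 4303/2; answer 4303/2
Part 2: A1 = 4303/2; threaded value p + q = 4305; r = -19; remainder = value at the root: 2*(-19)^4 + 5*(-19)^3 - 8*(-19)^2 - 7*(-19)^1 - 9 = (260642) + (-34295) + (-2888) + (133) + (-9) = 223583; answer 223583
Part 3: A2 = 223583; m = 5; total draws C(13,4) = 715; favorable C(6,4) = 15; P = 3/143; answer 3/143
Part 4: A3 = 3/143; threaded value p + q = 146; c = 11; remainder = value at the root: -3*(11)^2 + 2*(11)^1 - 5 = (-363) + (22) + (-5) = -346; answer -346

-346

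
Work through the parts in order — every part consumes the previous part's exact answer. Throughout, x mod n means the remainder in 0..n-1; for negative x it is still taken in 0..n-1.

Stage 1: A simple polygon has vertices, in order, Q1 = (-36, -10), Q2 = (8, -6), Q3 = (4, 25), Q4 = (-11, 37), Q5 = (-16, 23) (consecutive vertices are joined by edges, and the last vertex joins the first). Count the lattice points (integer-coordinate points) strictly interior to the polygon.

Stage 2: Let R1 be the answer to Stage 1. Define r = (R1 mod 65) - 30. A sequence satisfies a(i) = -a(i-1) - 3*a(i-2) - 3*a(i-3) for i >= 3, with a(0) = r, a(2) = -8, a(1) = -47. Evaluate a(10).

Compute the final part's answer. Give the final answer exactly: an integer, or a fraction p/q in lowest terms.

Stage 1: cross terms: (-36*-6 - 8*-10)=296, (8*25 - 4*-6)=224, (4*37 - -11*25)=423, (-11*23 - -16*37)=339, (-16*-10 - -36*23)=988; twice the area = |2270| = 2270; area = 1135; boundary points = 4 + 1 + 3 + 1 + 1 = 10; strictly interior points = area - boundary/2 + 1 = 1131; answer 1131
Stage 2: R1 = 1131; r = -4; a(3) = -1*(-8) - 3*(-47) - 3*(-4) = 161; iterating: a(3)=161, a(4)=4, a(5)=-463, a(6)=-32, a(7)=1409, a(8)=76, a(9)=-4207, a(10)=-248; answer -248

-248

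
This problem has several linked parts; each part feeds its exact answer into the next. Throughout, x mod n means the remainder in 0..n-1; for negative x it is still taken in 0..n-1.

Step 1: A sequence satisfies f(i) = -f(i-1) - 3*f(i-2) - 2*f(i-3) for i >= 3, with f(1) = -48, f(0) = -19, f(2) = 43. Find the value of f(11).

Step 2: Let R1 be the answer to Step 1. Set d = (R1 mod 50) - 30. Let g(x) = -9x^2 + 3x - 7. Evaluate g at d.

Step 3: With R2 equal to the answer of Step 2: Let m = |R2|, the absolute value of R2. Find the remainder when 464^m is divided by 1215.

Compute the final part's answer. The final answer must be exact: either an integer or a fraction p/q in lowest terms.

Step 1: f(3) = -1*(43) - 3*(-48) - 2*(-19) = 139; iterating: f(3)=139, f(4)=-172, f(5)=-331, f(6)=569, f(7)=768, f(8)=-1813, f(9)=-1629, f(10)=5532, f(11)=2981; answer 2981
Step 2: R1 = 2981; d = 1; -9*(1)^2 + 3*(1)^1 - 7 = (-9) + (3) + (-7) = -13; answer -13
Step 3: R2 = -13; m = 13; squarings mod 1215: 464^1=464, 464^2=241, 464^4=976, 464^8=16; 464^13 = 464^1 * 464^4 * 464^8 = 779 (mod 1215); answer 779

779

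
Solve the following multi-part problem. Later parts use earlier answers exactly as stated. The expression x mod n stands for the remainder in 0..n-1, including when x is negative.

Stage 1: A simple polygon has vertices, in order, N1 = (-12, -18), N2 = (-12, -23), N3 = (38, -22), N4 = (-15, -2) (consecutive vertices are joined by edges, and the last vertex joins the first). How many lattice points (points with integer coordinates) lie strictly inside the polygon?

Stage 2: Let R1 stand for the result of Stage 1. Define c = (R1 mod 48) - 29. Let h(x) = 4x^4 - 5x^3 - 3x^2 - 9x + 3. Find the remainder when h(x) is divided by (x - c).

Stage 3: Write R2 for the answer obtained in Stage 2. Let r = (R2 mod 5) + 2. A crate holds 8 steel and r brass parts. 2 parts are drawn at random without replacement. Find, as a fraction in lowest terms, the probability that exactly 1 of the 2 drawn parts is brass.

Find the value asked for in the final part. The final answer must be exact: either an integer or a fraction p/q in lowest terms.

Stage 1: cross terms: (-12*-23 - -12*-18)=60, (-12*-22 - 38*-23)=1138, (38*-2 - -15*-22)=-406, (-15*-18 - -12*-2)=246; twice the area = |1038| = 1038; area = 519; boundary points = 5 + 1 + 1 + 1 = 8; strictly interior points = area - boundary/2 + 1 = 516; answer 516
Stage 2: R1 = 516; c = 7; remainder = value at the root: 4*(7)^4 - 5*(7)^3 - 3*(7)^2 - 9*(7)^1 + 3 = (9604) + (-1715) + (-147) + (-63) + (3) = 7682; answer 7682
Stage 3: R2 = 7682; r = 4; total draws C(12,2) = 66; favorable C(4,1)*C(8,1) = 32; P = 16/33; answer 16/33

16/33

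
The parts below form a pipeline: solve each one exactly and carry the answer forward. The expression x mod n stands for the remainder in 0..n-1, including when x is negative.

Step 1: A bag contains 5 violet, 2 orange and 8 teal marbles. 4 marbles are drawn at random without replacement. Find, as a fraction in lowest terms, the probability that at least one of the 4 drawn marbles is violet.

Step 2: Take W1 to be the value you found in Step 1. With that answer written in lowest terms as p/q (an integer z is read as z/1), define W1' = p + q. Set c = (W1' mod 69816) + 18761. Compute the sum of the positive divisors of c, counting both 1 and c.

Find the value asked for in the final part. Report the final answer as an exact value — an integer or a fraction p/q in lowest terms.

25788

Step 1: total draws C(15,4) = 1365; complement C(10,4) = 210; favorable 1365 - 210 = 1155; P = 11/13; answer 11/13
Step 2: W1 = 11/13; threaded value p + q = 24; c = 18785; 18785 = 5 * 13 * 17^2; sigma = (1 + 5) * (1 + 13) * (1 + 17 + 289) = 6 * 14 * 307 = 25788; answer 25788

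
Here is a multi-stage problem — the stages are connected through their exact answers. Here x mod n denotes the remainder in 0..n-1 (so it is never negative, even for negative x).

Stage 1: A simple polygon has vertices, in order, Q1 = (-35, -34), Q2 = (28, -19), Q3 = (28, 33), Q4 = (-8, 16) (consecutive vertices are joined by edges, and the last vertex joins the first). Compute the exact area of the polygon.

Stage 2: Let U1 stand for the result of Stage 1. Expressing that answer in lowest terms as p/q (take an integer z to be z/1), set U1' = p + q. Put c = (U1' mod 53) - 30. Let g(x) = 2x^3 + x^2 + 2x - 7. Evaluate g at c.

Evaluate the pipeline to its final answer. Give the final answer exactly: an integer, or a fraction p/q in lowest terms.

Stage 1: cross terms: (-35*-19 - 28*-34)=1617, (28*33 - 28*-19)=1456, (28*16 - -8*33)=712, (-8*-34 - -35*16)=832; twice the area = |4617| = 4617; area = 4617/2; answer 4617/2
Stage 2: U1 = 4617/2; threaded value p + q = 4619; c = -22; 2*(-22)^3 + 1*(-22)^2 + 2*(-22)^1 - 7 = (-21296) + (484) + (-44) + (-7) = -20863; answer -20863

-20863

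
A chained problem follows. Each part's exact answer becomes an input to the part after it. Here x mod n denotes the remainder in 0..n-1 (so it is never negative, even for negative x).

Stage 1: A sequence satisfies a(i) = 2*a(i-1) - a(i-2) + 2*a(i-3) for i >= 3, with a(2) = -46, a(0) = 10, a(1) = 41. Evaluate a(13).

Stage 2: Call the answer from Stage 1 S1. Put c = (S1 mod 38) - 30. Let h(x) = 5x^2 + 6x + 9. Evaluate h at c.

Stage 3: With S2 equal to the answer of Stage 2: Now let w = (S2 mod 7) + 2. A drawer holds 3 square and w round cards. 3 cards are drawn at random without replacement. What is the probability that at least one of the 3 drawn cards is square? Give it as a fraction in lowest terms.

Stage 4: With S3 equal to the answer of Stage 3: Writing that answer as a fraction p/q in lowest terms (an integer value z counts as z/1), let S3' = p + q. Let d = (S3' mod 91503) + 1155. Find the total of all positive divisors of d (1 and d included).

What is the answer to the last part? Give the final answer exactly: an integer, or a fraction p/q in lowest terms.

Stage 1: a(3) = 2*(-46) - 1*(41) + 2*(10) = -113; iterating: a(3)=-113, a(4)=-98, a(5)=-175, a(6)=-478, a(7)=-977, a(8)=-1826, a(9)=-3631, a(10)=-7390, a(11)=-14801, a(12)=-29474, a(13)=-58927; answer -58927
Stage 2: S1 = -58927; c = -19; 5*(-19)^2 + 6*(-19)^1 + 9 = (1805) + (-114) + (9) = 1700; answer 1700
Stage 3: S2 = 1700; w = 8; total draws C(11,3) = 165; complement C(8,3) = 56; favorable 165 - 56 = 109; P = 109/165; answer 109/165
Stage 4: S3 = 109/165; threaded value p + q = 274; d = 1429; 1429 is prime, so its only divisors are 1 and 1429; sigma = 1 + 1429 = 1430; answer 1430

1430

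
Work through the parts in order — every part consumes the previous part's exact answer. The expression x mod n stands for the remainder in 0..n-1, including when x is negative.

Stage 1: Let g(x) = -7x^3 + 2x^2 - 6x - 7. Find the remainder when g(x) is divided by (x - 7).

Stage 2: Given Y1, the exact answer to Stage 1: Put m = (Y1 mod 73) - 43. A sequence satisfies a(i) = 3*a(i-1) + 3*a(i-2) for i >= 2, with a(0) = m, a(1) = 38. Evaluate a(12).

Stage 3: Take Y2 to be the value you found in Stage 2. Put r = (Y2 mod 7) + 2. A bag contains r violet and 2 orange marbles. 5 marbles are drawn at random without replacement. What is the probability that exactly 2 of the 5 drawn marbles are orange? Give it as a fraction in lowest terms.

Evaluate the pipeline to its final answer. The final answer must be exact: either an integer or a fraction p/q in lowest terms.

10/21

Stage 1: remainder = value at the root: -7*(7)^3 + 2*(7)^2 - 6*(7)^1 - 7 = (-2401) + (98) + (-42) + (-7) = -2352; answer -2352
Stage 2: Y1 = -2352; m = 14; a(2) = 3*(38) + 3*(14) = 156; iterating: a(2)=156, a(3)=582, a(4)=2214, a(5)=8388, a(6)=31806, a(7)=120582, a(8)=457164, a(9)=1733238, a(10)=6571206, a(11)=24913332, a(12)=94453614; answer 94453614
Stage 3: Y2 = 94453614; r = 5; total draws C(7,5) = 21; favorable C(2,2)*C(5,3) = 10; P = 10/21; answer 10/21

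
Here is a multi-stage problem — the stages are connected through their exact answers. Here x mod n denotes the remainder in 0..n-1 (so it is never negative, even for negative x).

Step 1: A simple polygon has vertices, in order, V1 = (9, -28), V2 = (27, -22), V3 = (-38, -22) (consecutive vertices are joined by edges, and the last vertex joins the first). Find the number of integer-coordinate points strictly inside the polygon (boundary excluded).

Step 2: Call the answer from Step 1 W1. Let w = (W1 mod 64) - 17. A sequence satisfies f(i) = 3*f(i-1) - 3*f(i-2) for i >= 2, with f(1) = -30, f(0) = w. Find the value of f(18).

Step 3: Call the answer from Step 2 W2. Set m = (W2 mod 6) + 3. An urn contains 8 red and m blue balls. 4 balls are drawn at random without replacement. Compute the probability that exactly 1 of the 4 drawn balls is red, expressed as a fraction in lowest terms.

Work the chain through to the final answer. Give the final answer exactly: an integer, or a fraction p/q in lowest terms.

Step 1: cross terms: (9*-22 - 27*-28)=558, (27*-22 - -38*-22)=-1430, (-38*-28 - 9*-22)=1262; twice the area = |390| = 390; area = 195; boundary points = 6 + 65 + 1 = 72; strictly interior points = area - boundary/2 + 1 = 160; answer 160
Step 2: W1 = 160; w = 15; f(2) = 3*(-30) - 3*(15) = -135; iterating: f(2)=-135, f(3)=-315, f(4)=-540, f(5)=-675, f(6)=-405, f(7)=810, f(8)=3645, f(9)=8505, f(10)=14580, f(11)=18225, f(12)=10935, f(13)=-21870, f(14)=-98415, f(15)=-229635, f(16)=-393660, f(17)=-492075, f(18)=-295245; answer -295245
Step 3: W2 = -295245; m = 6; total draws C(14,4) = 1001; favorable C(8,1)*C(6,3) = 160; P = 160/1001; answer 160/1001

160/1001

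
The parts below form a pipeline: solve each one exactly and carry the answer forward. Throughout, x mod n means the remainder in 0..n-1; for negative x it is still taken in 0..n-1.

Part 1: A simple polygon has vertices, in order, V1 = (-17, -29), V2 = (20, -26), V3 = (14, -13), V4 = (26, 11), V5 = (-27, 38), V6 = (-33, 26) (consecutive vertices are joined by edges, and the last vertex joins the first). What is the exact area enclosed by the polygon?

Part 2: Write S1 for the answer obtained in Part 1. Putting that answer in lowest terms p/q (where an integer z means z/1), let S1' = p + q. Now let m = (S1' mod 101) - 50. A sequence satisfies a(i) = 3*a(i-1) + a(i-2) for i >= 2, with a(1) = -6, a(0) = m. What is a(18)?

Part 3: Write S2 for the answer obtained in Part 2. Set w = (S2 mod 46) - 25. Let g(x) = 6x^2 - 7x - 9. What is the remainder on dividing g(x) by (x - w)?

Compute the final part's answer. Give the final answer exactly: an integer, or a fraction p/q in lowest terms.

794

Part 1: cross terms: (-17*-26 - 20*-29)=1022, (20*-13 - 14*-26)=104, (14*11 - 26*-13)=492, (26*38 - -27*11)=1285, (-27*26 - -33*38)=552, (-33*-29 - -17*26)=1399; twice the area = |4854| = 4854; area = 2427; answer 2427
Part 2: S1 = 2427; threaded value p + q = 2428; m = -46; a(2) = 3*(-6) + 1*(-46) = -64; iterating: a(2)=-64, a(3)=-198, a(4)=-658, a(5)=-2172, a(6)=-7174, a(7)=-23694, a(8)=-78256, a(9)=-258462, a(10)=-853642, a(11)=-2819388, a(12)=-9311806, a(13)=-30754806, a(14)=-101576224, a(15)=-335483478, a(16)=-1108026658, a(17)=-3659563452, a(18)=-12086717014; answer -12086717014
Part 3: S2 = -12086717014; w = -11; remainder = value at the root: 6*(-11)^2 - 7*(-11)^1 - 9 = (726) + (77) + (-9) = 794; answer 794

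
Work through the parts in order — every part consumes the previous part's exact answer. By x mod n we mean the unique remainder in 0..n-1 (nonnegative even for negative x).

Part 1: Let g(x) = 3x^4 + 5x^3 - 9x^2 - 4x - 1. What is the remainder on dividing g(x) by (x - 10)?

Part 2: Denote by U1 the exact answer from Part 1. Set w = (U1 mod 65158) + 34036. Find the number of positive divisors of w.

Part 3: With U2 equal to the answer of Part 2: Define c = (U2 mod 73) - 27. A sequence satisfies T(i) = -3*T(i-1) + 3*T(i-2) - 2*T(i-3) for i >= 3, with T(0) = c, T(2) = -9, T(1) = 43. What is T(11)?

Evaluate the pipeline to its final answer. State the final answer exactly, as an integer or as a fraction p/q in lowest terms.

9836793

Part 1: remainder = value at the root: 3*(10)^4 + 5*(10)^3 - 9*(10)^2 - 4*(10)^1 - 1 = (30000) + (5000) + (-900) + (-40) + (-1) = 34059; answer 34059
Part 2: U1 = 34059; w = 68095; 68095 = 5 * 13619; number of divisors = (1+1) * (1+1) = 4; answer 4
Part 3: U2 = 4; c = -23; T(3) = -3*(-9) + 3*(43) - 2*(-23) = 202; iterating: T(3)=202, T(4)=-719, T(5)=2781, T(6)=-10904, T(7)=42493, T(8)=-165753, T(9)=646546, T(10)=-2521883, T(11)=9836793; answer 9836793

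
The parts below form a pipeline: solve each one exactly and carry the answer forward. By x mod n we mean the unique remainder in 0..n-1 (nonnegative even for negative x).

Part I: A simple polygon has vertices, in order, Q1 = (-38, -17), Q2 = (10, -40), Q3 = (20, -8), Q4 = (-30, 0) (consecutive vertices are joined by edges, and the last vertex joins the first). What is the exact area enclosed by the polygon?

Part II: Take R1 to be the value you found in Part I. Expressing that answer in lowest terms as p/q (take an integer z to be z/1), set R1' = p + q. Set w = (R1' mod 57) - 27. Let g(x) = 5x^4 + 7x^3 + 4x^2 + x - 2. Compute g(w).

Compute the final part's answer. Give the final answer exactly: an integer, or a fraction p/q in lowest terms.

Part I: cross terms: (-38*-40 - 10*-17)=1690, (10*-8 - 20*-40)=720, (20*0 - -30*-8)=-240, (-30*-17 - -38*0)=510; twice the area = |2680| = 2680; area = 1340; answer 1340
Part II: R1 = 1340; threaded value p + q = 1341; w = 3; 5*(3)^4 + 7*(3)^3 + 4*(3)^2 + 1*(3)^1 - 2 = (405) + (189) + (36) + (3) + (-2) = 631; answer 631

631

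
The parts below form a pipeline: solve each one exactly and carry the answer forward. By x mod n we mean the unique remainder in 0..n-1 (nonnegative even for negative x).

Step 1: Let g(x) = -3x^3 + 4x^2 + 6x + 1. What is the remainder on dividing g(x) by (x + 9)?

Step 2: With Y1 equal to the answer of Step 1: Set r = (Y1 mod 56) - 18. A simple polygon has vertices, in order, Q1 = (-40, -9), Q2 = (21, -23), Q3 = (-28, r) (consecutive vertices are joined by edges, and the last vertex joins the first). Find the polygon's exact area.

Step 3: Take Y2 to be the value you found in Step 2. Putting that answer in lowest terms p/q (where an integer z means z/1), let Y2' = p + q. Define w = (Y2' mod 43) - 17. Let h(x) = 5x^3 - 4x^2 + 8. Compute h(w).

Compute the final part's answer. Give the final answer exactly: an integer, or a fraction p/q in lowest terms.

Step 1: remainder = value at the root: -3*(-9)^3 + 4*(-9)^2 + 6*(-9)^1 + 1 = (2187) + (324) + (-54) + (1) = 2458; answer 2458
Step 2: Y1 = 2458; r = 32; cross terms: (-40*-23 - 21*-9)=1109, (21*32 - -28*-23)=28, (-28*-9 - -40*32)=1532; twice the area = |2669| = 2669; area = 2669/2; answer 2669/2
Step 3: Y2 = 2669/2; threaded value p + q = 2671; w = -12; 5*(-12)^3 - 4*(-12)^2 + 8 = (-8640) + (-576) + (8) = -9208; answer -9208

-9208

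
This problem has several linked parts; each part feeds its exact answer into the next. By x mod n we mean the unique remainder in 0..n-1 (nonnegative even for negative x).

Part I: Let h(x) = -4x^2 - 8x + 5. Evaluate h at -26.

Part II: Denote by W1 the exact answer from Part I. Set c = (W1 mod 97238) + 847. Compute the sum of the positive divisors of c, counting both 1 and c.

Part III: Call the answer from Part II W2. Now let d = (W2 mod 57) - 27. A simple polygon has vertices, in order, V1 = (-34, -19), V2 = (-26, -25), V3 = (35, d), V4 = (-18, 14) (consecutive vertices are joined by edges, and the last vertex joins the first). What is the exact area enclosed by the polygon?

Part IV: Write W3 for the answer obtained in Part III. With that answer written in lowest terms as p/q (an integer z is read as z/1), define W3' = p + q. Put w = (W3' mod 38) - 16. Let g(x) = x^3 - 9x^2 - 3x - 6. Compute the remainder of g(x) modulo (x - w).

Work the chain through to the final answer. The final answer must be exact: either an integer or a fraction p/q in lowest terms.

Part I: -4*(-26)^2 - 8*(-26)^1 + 5 = (-2704) + (208) + (5) = -2491; answer -2491
Part II: W1 = -2491; c = 95594; 95594 = 2 * 47797; sigma = (1 + 2) * (1 + 47797) = 3 * 47798 = 143394; answer 143394
Part III: W2 = 143394; d = 12; cross terms: (-34*-25 - -26*-19)=356, (-26*12 - 35*-25)=563, (35*14 - -18*12)=706, (-18*-19 - -34*14)=818; twice the area = |2443| = 2443; area = 2443/2; answer 2443/2
Part IV: W3 = 2443/2; threaded value p + q = 2445; w = -3; remainder = value at the root: 1*(-3)^3 - 9*(-3)^2 - 3*(-3)^1 - 6 = (-27) + (-81) + (9) + (-6) = -105; answer -105

-105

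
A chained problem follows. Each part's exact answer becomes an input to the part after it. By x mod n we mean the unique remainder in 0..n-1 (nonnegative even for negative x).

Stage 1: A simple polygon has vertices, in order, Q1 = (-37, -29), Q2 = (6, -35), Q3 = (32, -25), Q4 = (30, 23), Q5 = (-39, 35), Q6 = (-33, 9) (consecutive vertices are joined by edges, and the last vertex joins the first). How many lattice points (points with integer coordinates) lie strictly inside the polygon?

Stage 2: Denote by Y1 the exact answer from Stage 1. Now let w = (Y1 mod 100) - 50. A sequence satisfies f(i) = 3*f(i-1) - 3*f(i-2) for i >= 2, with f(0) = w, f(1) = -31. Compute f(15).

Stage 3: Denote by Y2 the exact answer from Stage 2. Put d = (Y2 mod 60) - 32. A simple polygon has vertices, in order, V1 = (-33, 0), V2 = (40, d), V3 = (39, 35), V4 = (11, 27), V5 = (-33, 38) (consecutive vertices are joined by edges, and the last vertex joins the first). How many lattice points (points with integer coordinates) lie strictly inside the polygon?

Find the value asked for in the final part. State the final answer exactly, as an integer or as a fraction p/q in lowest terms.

Stage 1: cross terms: (-37*-35 - 6*-29)=1469, (6*-25 - 32*-35)=970, (32*23 - 30*-25)=1486, (30*35 - -39*23)=1947, (-39*9 - -33*35)=804, (-33*-29 - -37*9)=1290; twice the area = |7966| = 7966; area = 3983; boundary points = 1 + 2 + 2 + 3 + 2 + 2 = 12; strictly interior points = area - boundary/2 + 1 = 3978; answer 3978
Stage 2: Y1 = 3978; w = 28; f(2) = 3*(-31) - 3*(28) = -177; iterating: f(2)=-177, f(3)=-438, f(4)=-783, f(5)=-1035, f(6)=-756, f(7)=837, f(8)=4779, f(9)=11826, f(10)=21141, f(11)=27945, f(12)=20412, f(13)=-22599, f(14)=-129033, f(15)=-319302; answer -319302
Stage 3: Y2 = -319302; d = -14; cross terms: (-33*-14 - 40*0)=462, (40*35 - 39*-14)=1946, (39*27 - 11*35)=668, (11*38 - -33*27)=1309, (-33*0 - -33*38)=1254; twice the area = |5639| = 5639; area = 5639/2; boundary points = 1 + 1 + 4 + 11 + 38 = 55; strictly interior points = area - boundary/2 + 1 = 2793; answer 2793

2793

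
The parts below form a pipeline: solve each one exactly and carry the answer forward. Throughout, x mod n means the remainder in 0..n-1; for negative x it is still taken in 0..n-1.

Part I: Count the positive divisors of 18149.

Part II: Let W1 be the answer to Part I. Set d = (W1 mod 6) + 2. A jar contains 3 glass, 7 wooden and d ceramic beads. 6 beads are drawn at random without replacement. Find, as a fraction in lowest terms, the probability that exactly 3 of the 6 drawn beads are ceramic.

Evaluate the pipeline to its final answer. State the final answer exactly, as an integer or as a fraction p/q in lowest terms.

160/1001

Part I: 18149 is prime, so its only divisors are 1 and 18149; count = 2; answer 2
Part II: W1 = 2; d = 4; total draws C(14,6) = 3003; favorable C(4,3)*C(10,3) = 480; P = 160/1001; answer 160/1001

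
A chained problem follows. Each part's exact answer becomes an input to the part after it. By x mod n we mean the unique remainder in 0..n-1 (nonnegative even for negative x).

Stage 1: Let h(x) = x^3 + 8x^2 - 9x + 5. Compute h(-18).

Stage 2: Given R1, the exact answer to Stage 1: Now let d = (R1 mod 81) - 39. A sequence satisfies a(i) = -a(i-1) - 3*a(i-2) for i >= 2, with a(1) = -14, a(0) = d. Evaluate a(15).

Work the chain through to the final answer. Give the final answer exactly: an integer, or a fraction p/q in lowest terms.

100006

Stage 1: 1*(-18)^3 + 8*(-18)^2 - 9*(-18)^1 + 5 = (-5832) + (2592) + (162) + (5) = -3073; answer -3073
Stage 2: R1 = -3073; d = -34; a(2) = -1*(-14) - 3*(-34) = 116; iterating: a(2)=116, a(3)=-74, a(4)=-274, a(5)=496, a(6)=326, a(7)=-1814, a(8)=836, a(9)=4606, a(10)=-7114, a(11)=-6704, a(12)=28046, a(13)=-7934, a(14)=-76204, a(15)=100006; answer 100006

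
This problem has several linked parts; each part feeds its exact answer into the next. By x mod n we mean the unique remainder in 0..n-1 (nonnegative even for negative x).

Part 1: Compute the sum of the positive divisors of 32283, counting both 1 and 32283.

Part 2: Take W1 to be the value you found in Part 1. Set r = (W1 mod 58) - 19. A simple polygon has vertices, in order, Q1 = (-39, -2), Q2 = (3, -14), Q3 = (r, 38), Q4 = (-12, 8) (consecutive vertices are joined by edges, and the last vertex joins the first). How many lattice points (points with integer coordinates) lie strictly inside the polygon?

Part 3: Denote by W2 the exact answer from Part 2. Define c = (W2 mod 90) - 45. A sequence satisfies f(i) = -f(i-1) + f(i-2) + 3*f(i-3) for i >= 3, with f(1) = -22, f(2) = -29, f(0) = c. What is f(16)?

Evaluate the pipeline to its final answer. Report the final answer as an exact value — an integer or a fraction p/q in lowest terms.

Part 1: 32283 = 3^2 * 17 * 211; sigma = (1 + 3 + 9) * (1 + 17) * (1 + 211) = 13 * 18 * 212 = 49608; answer 49608
Part 2: W1 = 49608; r = -1; cross terms: (-39*-14 - 3*-2)=552, (3*38 - -1*-14)=100, (-1*8 - -12*38)=448, (-12*-2 - -39*8)=336; twice the area = |1436| = 1436; area = 718; boundary points = 6 + 4 + 1 + 1 = 12; strictly interior points = area - boundary/2 + 1 = 713; answer 713
Part 3: W2 = 713; c = 38; f(3) = -1*(-29) + 1*(-22) + 3*(38) = 121; iterating: f(3)=121, f(4)=-216, f(5)=250, f(6)=-103, f(7)=-295, f(8)=942, f(9)=-1546, f(10)=1603, f(11)=-323, f(12)=-2712, f(13)=7198, f(14)=-10879, f(15)=9941, f(16)=774; answer 774

774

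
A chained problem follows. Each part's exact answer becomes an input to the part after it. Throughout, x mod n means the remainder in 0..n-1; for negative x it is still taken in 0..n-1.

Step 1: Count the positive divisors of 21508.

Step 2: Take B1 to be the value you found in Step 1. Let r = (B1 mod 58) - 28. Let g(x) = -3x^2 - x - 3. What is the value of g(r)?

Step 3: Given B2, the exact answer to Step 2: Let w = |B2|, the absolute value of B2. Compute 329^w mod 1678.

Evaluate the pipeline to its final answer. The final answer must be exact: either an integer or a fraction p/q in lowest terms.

1193

Step 1: 21508 = 2^2 * 19 * 283; number of divisors = (2+1) * (1+1) * (1+1) = 12; answer 12
Step 2: B1 = 12; r = -16; -3*(-16)^2 - 1*(-16)^1 - 3 = (-768) + (16) + (-3) = -755; answer -755
Step 3: B2 = -755; w = 755; squarings mod 1678: 329^1=329, 329^2=849, 329^4=939, 329^8=771, 329^16=429, 329^32=1139, 329^64=227, 329^128=1189, 329^256=845, 329^512=875; 329^755 = 329^1 * 329^2 * 329^16 * 329^32 * 329^64 * 329^128 * 329^512 = 1193 (mod 1678); answer 1193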